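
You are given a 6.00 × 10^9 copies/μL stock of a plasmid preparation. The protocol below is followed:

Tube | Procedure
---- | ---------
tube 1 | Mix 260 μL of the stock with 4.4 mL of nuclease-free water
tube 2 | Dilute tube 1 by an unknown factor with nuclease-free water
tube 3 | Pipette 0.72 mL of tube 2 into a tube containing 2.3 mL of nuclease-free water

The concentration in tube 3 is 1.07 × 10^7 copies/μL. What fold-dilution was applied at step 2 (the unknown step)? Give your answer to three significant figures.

Step 1: 260 μL + 4.4 mL = 4660 μL total → factor 4660/260 = 17.923
Step 2: unknown factor x
Step 3: 0.72 mL + 2.3 mL = 3.02 mL total → factor 3.02/0.72 = 4.1944
Product of known-step factors = 75.177
Overall factor = 6.00 × 10^9 copies/μL / (1.07 × 10^7 copies/μL) = 560.75
x = 560.75 / 75.177 = 7.46

7.46-fold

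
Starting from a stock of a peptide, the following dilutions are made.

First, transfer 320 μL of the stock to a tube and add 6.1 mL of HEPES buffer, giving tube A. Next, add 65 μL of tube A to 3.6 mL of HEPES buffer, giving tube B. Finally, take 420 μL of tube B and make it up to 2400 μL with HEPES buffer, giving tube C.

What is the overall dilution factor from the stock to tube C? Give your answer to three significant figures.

Step 1: 320 μL + 6.1 mL = 6420 μL total → factor 6420/320 = 20.062
Step 2: 65 μL + 3.6 mL = 3665 μL total → factor 3665/65 = 56.385
Step 3: 420 μL brought to 2400 μL → factor 2400/420 = 5.7143
Overall dilution factor = 20.062 × 56.385 × 5.7143 = 6464.1

6.46 × 10^3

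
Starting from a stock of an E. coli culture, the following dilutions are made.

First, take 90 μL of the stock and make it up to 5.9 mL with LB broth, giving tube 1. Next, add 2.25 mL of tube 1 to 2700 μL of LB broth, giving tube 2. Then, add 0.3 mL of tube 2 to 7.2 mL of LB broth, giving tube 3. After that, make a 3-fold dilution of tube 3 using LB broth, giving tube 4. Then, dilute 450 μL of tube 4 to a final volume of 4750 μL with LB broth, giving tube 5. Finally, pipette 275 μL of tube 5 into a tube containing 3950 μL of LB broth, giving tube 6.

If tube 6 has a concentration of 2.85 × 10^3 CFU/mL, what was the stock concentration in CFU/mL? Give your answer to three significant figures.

5.00 × 10^9 CFU/mL

Step 1: 90 μL brought to 5.9 mL → factor 5900/90 = 65.556
Step 2: 2.25 mL + 2700 μL = 4.95 mL total → factor 4.95/2.25 = 2.2
Step 3: 0.3 mL + 7.2 mL = 7.5 mL total → factor 7.5/0.3 = 25
Step 4: 3-fold → factor 3
Step 5: 450 μL brought to 4750 μL → factor 4750/450 = 10.556
Step 6: 275 μL + 3950 μL = 4225 μL total → factor 4225/275 = 15.364
Overall dilution factor = 65.556 × 2.2 × 25 × 3 × 10.556 × 15.364 = 1.7542 × 10^6
Stock = 2.85 × 10^3 CFU/mL × 1.7542 × 10^6 = 5.00 × 10^9 CFU/mL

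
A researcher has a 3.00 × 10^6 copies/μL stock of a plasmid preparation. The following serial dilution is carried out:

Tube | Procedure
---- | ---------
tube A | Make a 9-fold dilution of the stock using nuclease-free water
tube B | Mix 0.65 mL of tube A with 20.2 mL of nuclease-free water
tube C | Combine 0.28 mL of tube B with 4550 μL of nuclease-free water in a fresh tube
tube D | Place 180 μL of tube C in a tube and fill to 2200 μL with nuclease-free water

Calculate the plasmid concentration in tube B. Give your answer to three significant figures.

1.04 × 10^4 copies/μL

Step 1: 9-fold → factor 9
Step 2: 0.65 mL + 20.2 mL = 20.85 mL total → factor 20.85/0.65 = 32.077
Dilution factor through tube B = 9 × 32.077 = 288.69
[tube B] = 3.00 × 10^6 copies/μL / 288.69 = 1.04 × 10^4 copies/μL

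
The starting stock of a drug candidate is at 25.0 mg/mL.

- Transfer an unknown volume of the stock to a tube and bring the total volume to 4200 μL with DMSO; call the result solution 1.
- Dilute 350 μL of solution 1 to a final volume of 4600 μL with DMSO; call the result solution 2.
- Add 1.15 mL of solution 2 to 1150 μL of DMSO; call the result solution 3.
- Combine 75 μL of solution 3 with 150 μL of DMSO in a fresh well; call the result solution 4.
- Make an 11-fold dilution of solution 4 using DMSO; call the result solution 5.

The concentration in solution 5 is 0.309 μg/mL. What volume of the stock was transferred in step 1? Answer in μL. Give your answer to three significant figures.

45.0 μL

Step 1: v brought to 4200 μL → factor = 4200 μL/v
Step 2: 350 μL brought to 4600 μL → factor 4600/350 = 13.143
Step 3: 1.15 mL + 1150 μL = 2.3 mL total → factor 2.3/1.15 = 2
Step 4: 75 μL + 150 μL = 225 μL total → factor 225/75 = 3
Step 5: 11-fold → factor 11
Product of known-step factors = 867.43
Overall factor = 25.0 mg/mL / (0.309 μg/mL) = 80906
Step-1 factor = 80906 / 867.43 = 93.271
v = 4200 μL / 93.271 = 45.0 μL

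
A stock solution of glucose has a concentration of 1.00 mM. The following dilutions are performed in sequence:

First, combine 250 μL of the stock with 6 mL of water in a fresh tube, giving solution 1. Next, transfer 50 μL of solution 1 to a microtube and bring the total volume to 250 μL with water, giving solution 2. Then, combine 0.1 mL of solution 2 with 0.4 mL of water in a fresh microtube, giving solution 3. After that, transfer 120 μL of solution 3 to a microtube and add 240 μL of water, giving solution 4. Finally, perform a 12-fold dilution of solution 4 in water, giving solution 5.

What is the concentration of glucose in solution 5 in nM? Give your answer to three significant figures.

Step 1: 250 μL + 6 mL = 6250 μL total → factor 6250/250 = 25
Step 2: 50 μL brought to 250 μL → factor 250/50 = 5
Step 3: 0.1 mL + 0.4 mL = 0.5 mL total → factor 0.5/0.1 = 5
Step 4: 120 μL + 240 μL = 360 μL total → factor 360/120 = 3
Step 5: 12-fold → factor 12
Dilution factor through solution 5 = 25 × 5 × 5 × 3 × 12 = 22500
[solution 5] = 1.00 mM / 22500 = 4.444 × 10^-5 mM = 44.4 nM

44.4 nM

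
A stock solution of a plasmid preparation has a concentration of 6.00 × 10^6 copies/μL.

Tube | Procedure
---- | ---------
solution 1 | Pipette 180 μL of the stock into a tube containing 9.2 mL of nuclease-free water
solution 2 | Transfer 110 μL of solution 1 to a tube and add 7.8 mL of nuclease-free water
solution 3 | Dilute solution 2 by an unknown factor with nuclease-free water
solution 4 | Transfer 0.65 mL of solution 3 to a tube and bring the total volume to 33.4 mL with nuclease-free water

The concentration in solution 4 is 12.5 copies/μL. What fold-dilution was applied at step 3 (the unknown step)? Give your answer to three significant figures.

2.49-fold

Step 1: 180 μL + 9.2 mL = 9380 μL total → factor 9380/180 = 52.111
Step 2: 110 μL + 7.8 mL = 7910 μL total → factor 7910/110 = 71.909
Step 3: unknown factor x
Step 4: 0.65 mL brought to 33.4 mL → factor 33.4/0.65 = 51.385
Product of known-step factors = 1.9255 × 10^5
Overall factor = 6.00 × 10^6 copies/μL / (12.5 copies/μL) = 4.8 × 10^5
x = 4.8 × 10^5 / 1.9255 × 10^5 = 2.49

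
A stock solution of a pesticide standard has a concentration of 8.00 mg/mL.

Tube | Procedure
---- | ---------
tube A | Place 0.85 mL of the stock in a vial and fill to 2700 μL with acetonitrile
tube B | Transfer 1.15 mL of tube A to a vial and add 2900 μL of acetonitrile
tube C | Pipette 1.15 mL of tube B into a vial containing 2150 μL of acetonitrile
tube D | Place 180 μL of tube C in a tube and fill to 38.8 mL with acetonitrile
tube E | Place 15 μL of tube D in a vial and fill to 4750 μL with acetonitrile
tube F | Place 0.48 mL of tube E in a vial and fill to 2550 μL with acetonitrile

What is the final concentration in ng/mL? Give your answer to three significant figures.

Step 1: 0.85 mL brought to 2700 μL → factor 2.7/0.85 = 3.1765
Step 2: 1.15 mL + 2900 μL = 4.05 mL total → factor 4.05/1.15 = 3.5217
Step 3: 1.15 mL + 2150 μL = 3.3 mL total → factor 3.3/1.15 = 2.8696
Step 4: 180 μL brought to 38.8 mL → factor 38800/180 = 215.56
Step 5: 15 μL brought to 4750 μL → factor 4750/15 = 316.67
Step 6: 0.48 mL brought to 2550 μL → factor 2.55/0.48 = 5.3125
Overall dilution factor = 3.1765 × 3.5217 × 2.8696 × 215.56 × 316.67 × 5.3125 = 1.1641 × 10^7
Final = 8.00 mg/mL / 1.1641 × 10^7 = 6.872 × 10^-7 mg/mL = 0.687 ng/mL

0.687 ng/mL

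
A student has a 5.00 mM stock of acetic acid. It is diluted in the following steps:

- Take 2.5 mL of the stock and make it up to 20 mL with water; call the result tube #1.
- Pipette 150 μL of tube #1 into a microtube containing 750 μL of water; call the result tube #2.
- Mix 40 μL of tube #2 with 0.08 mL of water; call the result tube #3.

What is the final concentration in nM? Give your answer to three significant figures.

Step 1: 2.5 mL brought to 20 mL → factor 20/2.5 = 8
Step 2: 150 μL + 750 μL = 900 μL total → factor 900/150 = 6
Step 3: 40 μL + 0.08 mL = 120 μL total → factor 120/40 = 3
Overall dilution factor = 8 × 6 × 3 = 144
Final = 5.00 mM / 144 = 0.03472 mM = 3.47 × 10^4 nM

3.47 × 10^4 nM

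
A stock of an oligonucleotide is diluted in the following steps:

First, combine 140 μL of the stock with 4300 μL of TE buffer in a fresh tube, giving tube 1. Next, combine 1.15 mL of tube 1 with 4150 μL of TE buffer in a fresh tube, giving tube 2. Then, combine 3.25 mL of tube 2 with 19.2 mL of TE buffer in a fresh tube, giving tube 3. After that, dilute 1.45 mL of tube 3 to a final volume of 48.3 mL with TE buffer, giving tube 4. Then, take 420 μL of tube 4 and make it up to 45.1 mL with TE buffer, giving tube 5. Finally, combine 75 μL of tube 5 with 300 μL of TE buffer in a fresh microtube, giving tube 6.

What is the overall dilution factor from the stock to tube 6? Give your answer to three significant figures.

Step 1: 140 μL + 4300 μL = 4440 μL total → factor 4440/140 = 31.714
Step 2: 1.15 mL + 4150 μL = 5.3 mL total → factor 5.3/1.15 = 4.6087
Step 3: 3.25 mL + 19.2 mL = 22.45 mL total → factor 22.45/3.25 = 6.9077
Step 4: 1.45 mL brought to 48.3 mL → factor 48.3/1.45 = 33.31
Step 5: 420 μL brought to 45.1 mL → factor 45100/420 = 107.38
Step 6: 75 μL + 300 μL = 375 μL total → factor 375/75 = 5
Overall dilution factor = 31.714 × 4.6087 × 6.9077 × 33.31 × 107.38 × 5 = 1.8057 × 10^7

1.81 × 10^7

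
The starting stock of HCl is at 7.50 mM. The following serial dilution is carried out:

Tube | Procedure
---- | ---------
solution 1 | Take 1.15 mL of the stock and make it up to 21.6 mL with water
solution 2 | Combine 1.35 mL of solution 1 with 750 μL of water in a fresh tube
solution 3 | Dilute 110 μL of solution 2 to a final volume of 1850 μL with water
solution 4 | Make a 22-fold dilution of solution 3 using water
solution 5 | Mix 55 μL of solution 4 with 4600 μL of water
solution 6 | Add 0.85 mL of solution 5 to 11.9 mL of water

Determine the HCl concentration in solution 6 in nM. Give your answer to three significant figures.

0.546 nM

Step 1: 1.15 mL brought to 21.6 mL → factor 21.6/1.15 = 18.783
Step 2: 1.35 mL + 750 μL = 2.1 mL total → factor 2.1/1.35 = 1.5556
Step 3: 110 μL brought to 1850 μL → factor 1850/110 = 16.818
Step 4: 22-fold → factor 22
Step 5: 55 μL + 4600 μL = 4655 μL total → factor 4655/55 = 84.636
Step 6: 0.85 mL + 11.9 mL = 12.75 mL total → factor 12.75/0.85 = 15
Overall dilution factor = 18.783 × 1.5556 × 16.818 × 22 × 84.636 × 15 = 1.3724 × 10^7
Final = 7.50 mM / 1.3724 × 10^7 = 5.465 × 10^-7 mM = 0.546 nM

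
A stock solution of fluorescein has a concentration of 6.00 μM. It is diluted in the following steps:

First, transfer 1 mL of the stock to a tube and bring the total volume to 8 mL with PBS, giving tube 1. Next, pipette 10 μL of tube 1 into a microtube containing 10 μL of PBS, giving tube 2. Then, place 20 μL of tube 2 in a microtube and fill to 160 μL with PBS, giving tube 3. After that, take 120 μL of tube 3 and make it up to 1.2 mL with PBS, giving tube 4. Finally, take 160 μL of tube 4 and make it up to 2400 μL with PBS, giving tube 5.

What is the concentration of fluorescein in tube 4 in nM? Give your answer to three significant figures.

Step 1: 1 mL brought to 8 mL → factor 8/1 = 8
Step 2: 10 μL + 10 μL = 20 μL total → factor 20/10 = 2
Step 3: 20 μL brought to 160 μL → factor 160/20 = 8
Step 4: 120 μL brought to 1.2 mL → factor 1200/120 = 10
Dilution factor through tube 4 = 8 × 2 × 8 × 10 = 1280
[tube 4] = 6.00 μM / 1280 = 0.004687 μM = 4.69 nM

4.69 nM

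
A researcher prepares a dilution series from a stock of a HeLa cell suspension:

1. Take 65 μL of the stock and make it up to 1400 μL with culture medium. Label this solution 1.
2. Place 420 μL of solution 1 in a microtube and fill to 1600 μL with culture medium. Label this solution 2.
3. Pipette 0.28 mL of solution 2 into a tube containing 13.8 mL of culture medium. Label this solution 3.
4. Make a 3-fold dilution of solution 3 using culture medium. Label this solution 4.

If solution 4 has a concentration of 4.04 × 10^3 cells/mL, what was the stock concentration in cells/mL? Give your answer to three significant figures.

Step 1: 65 μL brought to 1400 μL → factor 1400/65 = 21.538
Step 2: 420 μL brought to 1600 μL → factor 1600/420 = 3.8095
Step 3: 0.28 mL + 13.8 mL = 14.08 mL total → factor 14.08/0.28 = 50.286
Step 4: 3-fold → factor 3
Overall dilution factor = 21.538 × 3.8095 × 50.286 × 3 = 12378
Stock = 4.04 × 10^3 cells/mL × 12378 = 5.00 × 10^7 cells/mL

5.00 × 10^7 cells/mL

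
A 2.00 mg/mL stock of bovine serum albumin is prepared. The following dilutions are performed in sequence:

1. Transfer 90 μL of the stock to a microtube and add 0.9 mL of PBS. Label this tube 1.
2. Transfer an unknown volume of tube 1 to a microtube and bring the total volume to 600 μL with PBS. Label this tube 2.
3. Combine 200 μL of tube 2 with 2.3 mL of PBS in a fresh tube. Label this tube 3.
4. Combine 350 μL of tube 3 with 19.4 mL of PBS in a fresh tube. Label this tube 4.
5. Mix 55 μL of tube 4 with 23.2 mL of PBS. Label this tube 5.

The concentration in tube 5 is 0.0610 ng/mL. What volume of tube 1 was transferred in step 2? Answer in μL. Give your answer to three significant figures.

60.0 μL

Step 1: 90 μL + 0.9 mL = 990 μL total → factor 990/90 = 11
Step 2: v brought to 600 μL → factor = 600 μL/v
Step 3: 200 μL + 2.3 mL = 2500 μL total → factor 2500/200 = 12.5
Step 4: 350 μL + 19.4 mL = 19750 μL total → factor 19750/350 = 56.429
Step 5: 55 μL + 23.2 mL = 23255 μL total → factor 23255/55 = 422.82
Product of known-step factors = 3.2806 × 10^6
Overall factor = 2.00 mg/mL / (0.0610 ng/mL) = 3.2787 × 10^7
Step-2 factor = 3.2787 × 10^7 / 3.2806 × 10^6 = 9.9941
v = 600 μL / 9.9941 = 60.0 μL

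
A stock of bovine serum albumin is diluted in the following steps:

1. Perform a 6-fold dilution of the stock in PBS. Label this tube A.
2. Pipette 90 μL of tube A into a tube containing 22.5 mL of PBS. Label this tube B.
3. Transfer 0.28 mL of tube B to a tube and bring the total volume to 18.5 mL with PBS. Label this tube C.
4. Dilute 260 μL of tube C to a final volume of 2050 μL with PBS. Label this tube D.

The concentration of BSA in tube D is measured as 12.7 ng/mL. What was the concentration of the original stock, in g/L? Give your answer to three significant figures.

Step 1: 6-fold → factor 6
Step 2: 90 μL + 22.5 mL = 22590 μL total → factor 22590/90 = 251
Step 3: 0.28 mL brought to 18.5 mL → factor 18.5/0.28 = 66.071
Step 4: 260 μL brought to 2050 μL → factor 2050/260 = 7.8846
Overall dilution factor = 6 × 251 × 66.071 × 7.8846 = 7.8455 × 10^5
Stock = 12.7 ng/mL × 7.8455 × 10^5 = 9.964 × 10^6 ng/mL = 9.96 g/L

9.96 g/L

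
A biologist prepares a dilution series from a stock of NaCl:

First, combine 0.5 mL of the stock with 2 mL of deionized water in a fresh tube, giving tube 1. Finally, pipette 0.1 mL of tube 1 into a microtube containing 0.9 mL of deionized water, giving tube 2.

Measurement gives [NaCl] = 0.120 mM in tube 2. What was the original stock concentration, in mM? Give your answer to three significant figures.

Step 1: 0.5 mL + 2 mL = 2.5 mL total → factor 2.5/0.5 = 5
Step 2: 0.1 mL + 0.9 mL = 1 mL total → factor 1/0.1 = 10
Overall dilution factor = 5 × 10 = 50
Stock = 0.120 mM × 50 = 6.00 mM

6.00 mM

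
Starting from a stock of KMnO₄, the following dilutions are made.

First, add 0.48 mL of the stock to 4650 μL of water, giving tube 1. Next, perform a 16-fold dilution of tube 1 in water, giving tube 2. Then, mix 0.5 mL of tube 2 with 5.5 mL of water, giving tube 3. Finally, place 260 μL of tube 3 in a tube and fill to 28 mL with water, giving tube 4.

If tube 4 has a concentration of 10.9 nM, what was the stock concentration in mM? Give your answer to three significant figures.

2.41 mM

Step 1: 0.48 mL + 4650 μL = 5.13 mL total → factor 5.13/0.48 = 10.688
Step 2: 16-fold → factor 16
Step 3: 0.5 mL + 5.5 mL = 6 mL total → factor 6/0.5 = 12
Step 4: 260 μL brought to 28 mL → factor 28000/260 = 107.69
Overall dilution factor = 10.688 × 16 × 12 × 107.69 = 2.2098 × 10^5
Stock = 10.9 nM × 2.2098 × 10^5 = 2.409 × 10^6 nM = 2.41 mM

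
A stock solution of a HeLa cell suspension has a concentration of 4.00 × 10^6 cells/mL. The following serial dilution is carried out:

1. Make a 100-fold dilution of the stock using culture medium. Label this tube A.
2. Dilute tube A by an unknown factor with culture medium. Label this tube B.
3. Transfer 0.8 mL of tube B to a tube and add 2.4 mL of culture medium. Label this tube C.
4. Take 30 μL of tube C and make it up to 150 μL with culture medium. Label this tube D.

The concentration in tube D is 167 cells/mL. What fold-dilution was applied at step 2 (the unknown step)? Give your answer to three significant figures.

Step 1: 100-fold → factor 100
Step 2: unknown factor x
Step 3: 0.8 mL + 2.4 mL = 3.2 mL total → factor 3.2/0.8 = 4
Step 4: 30 μL brought to 150 μL → factor 150/30 = 5
Product of known-step factors = 2000
Overall factor = 4.00 × 10^6 cells/mL / (167 cells/mL) = 23952
x = 23952 / 2000 = 12.0

12.0-fold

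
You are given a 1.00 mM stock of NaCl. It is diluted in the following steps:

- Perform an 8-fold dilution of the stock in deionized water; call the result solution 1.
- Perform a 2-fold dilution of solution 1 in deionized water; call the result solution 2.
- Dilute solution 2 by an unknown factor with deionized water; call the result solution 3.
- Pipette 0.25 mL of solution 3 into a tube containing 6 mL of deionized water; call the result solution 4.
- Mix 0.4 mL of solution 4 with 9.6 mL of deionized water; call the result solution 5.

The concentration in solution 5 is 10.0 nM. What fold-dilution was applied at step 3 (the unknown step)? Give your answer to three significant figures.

Step 1: 8-fold → factor 8
Step 2: 2-fold → factor 2
Step 3: unknown factor x
Step 4: 0.25 mL + 6 mL = 6.25 mL total → factor 6.25/0.25 = 25
Step 5: 0.4 mL + 9.6 mL = 10 mL total → factor 10/0.4 = 25
Product of known-step factors = 10000
Overall factor = 1.00 mM / (10.0 nM) = 1 × 10^5
x = 1 × 10^5 / 10000 = 10.0

10.0-fold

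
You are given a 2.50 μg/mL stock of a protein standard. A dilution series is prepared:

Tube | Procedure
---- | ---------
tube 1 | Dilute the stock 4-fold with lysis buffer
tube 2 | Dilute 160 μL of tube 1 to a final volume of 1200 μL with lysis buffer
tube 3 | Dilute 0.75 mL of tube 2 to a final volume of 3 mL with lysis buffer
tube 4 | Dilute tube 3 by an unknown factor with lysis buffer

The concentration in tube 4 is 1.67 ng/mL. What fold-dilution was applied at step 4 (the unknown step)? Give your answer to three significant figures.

Step 1: 4-fold → factor 4
Step 2: 160 μL brought to 1200 μL → factor 1200/160 = 7.5
Step 3: 0.75 mL brought to 3 mL → factor 3/0.75 = 4
Step 4: unknown factor x
Product of known-step factors = 120
Overall factor = 2.50 μg/mL / (1.67 ng/mL) = 1497
x = 1497 / 120 = 12.5

12.5-fold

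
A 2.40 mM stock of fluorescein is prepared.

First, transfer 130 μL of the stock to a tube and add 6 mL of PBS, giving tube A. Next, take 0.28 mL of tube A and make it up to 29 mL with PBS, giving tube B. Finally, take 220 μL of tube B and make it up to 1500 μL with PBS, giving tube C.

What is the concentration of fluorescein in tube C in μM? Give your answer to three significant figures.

0.0721 μM

Step 1: 130 μL + 6 mL = 6130 μL total → factor 6130/130 = 47.154
Step 2: 0.28 mL brought to 29 mL → factor 29/0.28 = 103.57
Step 3: 220 μL brought to 1500 μL → factor 1500/220 = 6.8182
Overall dilution factor = 47.154 × 103.57 × 6.8182 = 33299
Final = 2.40 mM / 33299 = 7.208 × 10^-5 mM = 0.0721 μM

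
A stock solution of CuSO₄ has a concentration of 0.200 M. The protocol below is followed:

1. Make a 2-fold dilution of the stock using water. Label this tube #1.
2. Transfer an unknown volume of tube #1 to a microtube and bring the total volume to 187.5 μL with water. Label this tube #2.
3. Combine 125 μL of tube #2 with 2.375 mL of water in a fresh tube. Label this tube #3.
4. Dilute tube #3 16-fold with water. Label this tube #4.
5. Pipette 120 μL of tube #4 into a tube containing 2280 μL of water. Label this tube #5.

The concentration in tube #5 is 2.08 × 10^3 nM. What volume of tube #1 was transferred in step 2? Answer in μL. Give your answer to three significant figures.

Step 1: 2-fold → factor 2
Step 2: v brought to 187.5 μL → factor = 187.5 μL/v
Step 3: 125 μL + 2.375 mL = 2500 μL total → factor 2500/125 = 20
Step 4: 16-fold → factor 16
Step 5: 120 μL + 2280 μL = 2400 μL total → factor 2400/120 = 20
Product of known-step factors = 12800
Overall factor = 0.200 M / (2.08 × 10^3 nM) = 96154
Step-2 factor = 96154 / 12800 = 7.512
v = 187.5 μL / 7.512 = 25.0 μL

25.0 μL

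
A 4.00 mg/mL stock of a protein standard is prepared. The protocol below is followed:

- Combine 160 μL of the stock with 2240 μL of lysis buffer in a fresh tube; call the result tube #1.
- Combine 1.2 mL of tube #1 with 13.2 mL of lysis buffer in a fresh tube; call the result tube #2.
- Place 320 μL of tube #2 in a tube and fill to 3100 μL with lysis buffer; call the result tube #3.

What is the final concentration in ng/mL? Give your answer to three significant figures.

Step 1: 160 μL + 2240 μL = 2400 μL total → factor 2400/160 = 15
Step 2: 1.2 mL + 13.2 mL = 14.4 mL total → factor 14.4/1.2 = 12
Step 3: 320 μL brought to 3100 μL → factor 3100/320 = 9.6875
Overall dilution factor = 15 × 12 × 9.6875 = 1743.8
Final = 4.00 mg/mL / 1743.8 = 0.002294 mg/mL = 2.29 × 10^3 ng/mL

2.29 × 10^3 ng/mL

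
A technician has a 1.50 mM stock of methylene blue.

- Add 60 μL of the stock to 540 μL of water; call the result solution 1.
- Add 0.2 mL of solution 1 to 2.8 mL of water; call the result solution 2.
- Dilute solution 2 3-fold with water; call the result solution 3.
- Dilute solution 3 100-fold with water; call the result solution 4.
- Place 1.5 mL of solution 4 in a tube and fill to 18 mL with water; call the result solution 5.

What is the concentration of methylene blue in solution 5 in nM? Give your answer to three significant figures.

Step 1: 60 μL + 540 μL = 600 μL total → factor 600/60 = 10
Step 2: 0.2 mL + 2.8 mL = 3 mL total → factor 3/0.2 = 15
Step 3: 3-fold → factor 3
Step 4: 100-fold → factor 100
Step 5: 1.5 mL brought to 18 mL → factor 18/1.5 = 12
Overall dilution factor = 10 × 15 × 3 × 100 × 12 = 5.4 × 10^5
Final = 1.50 mM / 5.4 × 10^5 = 2.778 × 10^-6 mM = 2.78 nM

2.78 nM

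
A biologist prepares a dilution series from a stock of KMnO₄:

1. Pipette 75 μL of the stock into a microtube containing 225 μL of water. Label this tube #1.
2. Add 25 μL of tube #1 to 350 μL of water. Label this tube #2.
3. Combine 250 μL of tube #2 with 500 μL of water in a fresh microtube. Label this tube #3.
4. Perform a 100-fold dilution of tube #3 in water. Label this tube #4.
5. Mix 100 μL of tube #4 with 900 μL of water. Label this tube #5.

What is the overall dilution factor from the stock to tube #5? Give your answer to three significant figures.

1.80 × 10^5

Step 1: 75 μL + 225 μL = 300 μL total → factor 300/75 = 4
Step 2: 25 μL + 350 μL = 375 μL total → factor 375/25 = 15
Step 3: 250 μL + 500 μL = 750 μL total → factor 750/250 = 3
Step 4: 100-fold → factor 100
Step 5: 100 μL + 900 μL = 1000 μL total → factor 1000/100 = 10
Overall dilution factor = 4 × 15 × 3 × 100 × 10 = 1.8 × 10^5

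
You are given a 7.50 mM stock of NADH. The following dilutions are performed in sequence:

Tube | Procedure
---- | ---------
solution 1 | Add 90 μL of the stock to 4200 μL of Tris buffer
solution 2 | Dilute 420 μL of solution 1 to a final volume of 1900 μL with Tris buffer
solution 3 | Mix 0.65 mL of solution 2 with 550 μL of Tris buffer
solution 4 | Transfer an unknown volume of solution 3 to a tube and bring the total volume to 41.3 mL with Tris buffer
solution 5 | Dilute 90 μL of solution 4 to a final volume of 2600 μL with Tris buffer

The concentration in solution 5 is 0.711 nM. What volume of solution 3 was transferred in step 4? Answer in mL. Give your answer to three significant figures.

0.0450 mL

Step 1: 90 μL + 4200 μL = 4290 μL total → factor 4290/90 = 47.667
Step 2: 420 μL brought to 1900 μL → factor 1900/420 = 4.5238
Step 3: 0.65 mL + 550 μL = 1.2 mL total → factor 1.2/0.65 = 1.8462
Step 4: v brought to 41.3 mL → factor = 41.3 mL/v
Step 5: 90 μL brought to 2600 μL → factor 2600/90 = 28.889
Product of known-step factors = 11501
Overall factor = 7.50 mM / (0.711 nM) = 1.0549 × 10^7
Step-4 factor = 1.0549 × 10^7 / 11501 = 917.22
v = 41.3 mL / 917.22 = 0.0450 mL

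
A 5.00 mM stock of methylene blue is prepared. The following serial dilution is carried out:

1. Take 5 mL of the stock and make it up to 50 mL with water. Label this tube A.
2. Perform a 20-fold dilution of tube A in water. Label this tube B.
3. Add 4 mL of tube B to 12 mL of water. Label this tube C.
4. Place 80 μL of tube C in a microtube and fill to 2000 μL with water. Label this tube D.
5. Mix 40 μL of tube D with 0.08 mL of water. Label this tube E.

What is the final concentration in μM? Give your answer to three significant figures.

0.0833 μM

Step 1: 5 mL brought to 50 mL → factor 50/5 = 10
Step 2: 20-fold → factor 20
Step 3: 4 mL + 12 mL = 16 mL total → factor 16/4 = 4
Step 4: 80 μL brought to 2000 μL → factor 2000/80 = 25
Step 5: 40 μL + 0.08 mL = 120 μL total → factor 120/40 = 3
Overall dilution factor = 10 × 20 × 4 × 25 × 3 = 60000
Final = 5.00 mM / 60000 = 8.333 × 10^-5 mM = 0.0833 μM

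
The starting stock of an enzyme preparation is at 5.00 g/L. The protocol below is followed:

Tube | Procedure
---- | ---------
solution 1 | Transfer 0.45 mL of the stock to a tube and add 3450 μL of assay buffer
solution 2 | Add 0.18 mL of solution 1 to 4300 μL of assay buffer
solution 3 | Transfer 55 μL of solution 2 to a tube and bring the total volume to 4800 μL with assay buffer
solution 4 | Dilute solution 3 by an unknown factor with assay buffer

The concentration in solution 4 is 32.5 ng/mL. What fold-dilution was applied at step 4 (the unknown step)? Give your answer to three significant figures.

8.17-fold

Step 1: 0.45 mL + 3450 μL = 3.9 mL total → factor 3.9/0.45 = 8.6667
Step 2: 0.18 mL + 4300 μL = 4.48 mL total → factor 4.48/0.18 = 24.889
Step 3: 55 μL brought to 4800 μL → factor 4800/55 = 87.273
Step 4: unknown factor x
Product of known-step factors = 18825
Overall factor = 5.00 g/L / (32.5 ng/mL) = 1.5385 × 10^5
x = 1.5385 × 10^5 / 18825 = 8.17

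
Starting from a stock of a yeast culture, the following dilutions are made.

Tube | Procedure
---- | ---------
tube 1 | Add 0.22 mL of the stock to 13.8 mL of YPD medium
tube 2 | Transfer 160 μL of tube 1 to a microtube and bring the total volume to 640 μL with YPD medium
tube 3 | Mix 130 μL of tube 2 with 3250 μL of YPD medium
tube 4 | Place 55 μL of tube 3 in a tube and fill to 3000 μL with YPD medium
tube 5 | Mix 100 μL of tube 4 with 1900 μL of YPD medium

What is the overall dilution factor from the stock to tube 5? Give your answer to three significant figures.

Step 1: 0.22 mL + 13.8 mL = 14.02 mL total → factor 14.02/0.22 = 63.727
Step 2: 160 μL brought to 640 μL → factor 640/160 = 4
Step 3: 130 μL + 3250 μL = 3380 μL total → factor 3380/130 = 26
Step 4: 55 μL brought to 3000 μL → factor 3000/55 = 54.545
Step 5: 100 μL + 1900 μL = 2000 μL total → factor 2000/100 = 20
Overall dilution factor = 63.727 × 4 × 26 × 54.545 × 20 = 7.2301 × 10^6

7.23 × 10^6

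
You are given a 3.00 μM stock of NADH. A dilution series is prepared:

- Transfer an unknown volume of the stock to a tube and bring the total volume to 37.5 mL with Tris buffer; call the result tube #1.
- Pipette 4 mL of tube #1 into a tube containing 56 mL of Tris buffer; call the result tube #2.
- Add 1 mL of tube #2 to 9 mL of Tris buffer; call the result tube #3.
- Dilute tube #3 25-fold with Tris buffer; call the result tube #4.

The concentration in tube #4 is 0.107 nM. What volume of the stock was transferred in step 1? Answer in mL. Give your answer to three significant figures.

Step 1: v brought to 37.5 mL → factor = 37.5 mL/v
Step 2: 4 mL + 56 mL = 60 mL total → factor 60/4 = 15
Step 3: 1 mL + 9 mL = 10 mL total → factor 10/1 = 10
Step 4: 25-fold → factor 25
Product of known-step factors = 3750
Overall factor = 3.00 μM / (0.107 nM) = 28037
Step-1 factor = 28037 / 3750 = 7.4766
v = 37.5 mL / 7.4766 = 5.02 mL

5.02 mL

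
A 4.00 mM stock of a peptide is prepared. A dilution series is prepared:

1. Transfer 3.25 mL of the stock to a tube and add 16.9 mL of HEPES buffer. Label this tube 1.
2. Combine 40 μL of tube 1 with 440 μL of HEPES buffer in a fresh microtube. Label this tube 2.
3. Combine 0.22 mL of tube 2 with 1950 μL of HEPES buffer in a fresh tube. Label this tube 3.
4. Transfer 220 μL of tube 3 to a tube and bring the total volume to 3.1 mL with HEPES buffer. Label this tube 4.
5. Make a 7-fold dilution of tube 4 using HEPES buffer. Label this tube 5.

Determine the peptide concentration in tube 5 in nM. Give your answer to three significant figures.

Step 1: 3.25 mL + 16.9 mL = 20.15 mL total → factor 20.15/3.25 = 6.2
Step 2: 40 μL + 440 μL = 480 μL total → factor 480/40 = 12
Step 3: 0.22 mL + 1950 μL = 2.17 mL total → factor 2.17/0.22 = 9.8636
Step 4: 220 μL brought to 3.1 mL → factor 3100/220 = 14.091
Step 5: 7-fold → factor 7
Overall dilution factor = 6.2 × 12 × 9.8636 × 14.091 × 7 = 72385
Final = 4.00 mM / 72385 = 5.526 × 10^-5 mM = 55.3 nM

55.3 nM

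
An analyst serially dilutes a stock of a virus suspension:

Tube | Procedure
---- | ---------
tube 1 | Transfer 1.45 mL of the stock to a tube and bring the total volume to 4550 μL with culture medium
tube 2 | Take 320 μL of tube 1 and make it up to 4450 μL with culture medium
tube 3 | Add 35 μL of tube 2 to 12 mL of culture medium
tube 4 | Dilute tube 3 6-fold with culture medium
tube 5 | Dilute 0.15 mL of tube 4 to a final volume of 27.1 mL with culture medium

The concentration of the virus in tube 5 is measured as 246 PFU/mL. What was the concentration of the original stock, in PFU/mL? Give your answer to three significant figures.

4.00 × 10^9 PFU/mL

Step 1: 1.45 mL brought to 4550 μL → factor 4.55/1.45 = 3.1379
Step 2: 320 μL brought to 4450 μL → factor 4450/320 = 13.906
Step 3: 35 μL + 12 mL = 12035 μL total → factor 12035/35 = 343.86
Step 4: 6-fold → factor 6
Step 5: 0.15 mL brought to 27.1 mL → factor 27.1/0.15 = 180.67
Overall dilution factor = 3.1379 × 13.906 × 343.86 × 6 × 180.67 = 1.6265 × 10^7
Stock = 246 PFU/mL × 1.6265 × 10^7 = 4.00 × 10^9 PFU/mL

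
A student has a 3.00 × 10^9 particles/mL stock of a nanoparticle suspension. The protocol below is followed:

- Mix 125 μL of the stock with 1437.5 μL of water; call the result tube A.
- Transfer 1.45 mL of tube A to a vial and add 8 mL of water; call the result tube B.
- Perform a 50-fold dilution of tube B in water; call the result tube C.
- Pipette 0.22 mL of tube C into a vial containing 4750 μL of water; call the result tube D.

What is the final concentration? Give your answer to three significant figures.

3.26 × 10^4 particles/mL

Step 1: 125 μL + 1437.5 μL = 1562.5 μL total → factor 1562.5/125 = 12.5
Step 2: 1.45 mL + 8 mL = 9.45 mL total → factor 9.45/1.45 = 6.5172
Step 3: 50-fold → factor 50
Step 4: 0.22 mL + 4750 μL = 4.97 mL total → factor 4.97/0.22 = 22.591
Overall dilution factor = 12.5 × 6.5172 × 50 × 22.591 = 92019
Final = 3.00 × 10^9 particles/mL / 92019 = 3.26 × 10^4 particles/mL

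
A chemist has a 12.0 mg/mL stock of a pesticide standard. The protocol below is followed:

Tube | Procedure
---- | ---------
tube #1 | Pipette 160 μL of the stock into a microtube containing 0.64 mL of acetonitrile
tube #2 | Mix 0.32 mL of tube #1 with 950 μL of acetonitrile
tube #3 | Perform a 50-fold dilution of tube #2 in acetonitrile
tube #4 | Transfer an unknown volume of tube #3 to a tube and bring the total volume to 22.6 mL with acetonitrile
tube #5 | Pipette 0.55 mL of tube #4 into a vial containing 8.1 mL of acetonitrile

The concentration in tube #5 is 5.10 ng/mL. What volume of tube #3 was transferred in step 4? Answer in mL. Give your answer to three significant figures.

0.150 mL

Step 1: 160 μL + 0.64 mL = 800 μL total → factor 800/160 = 5
Step 2: 0.32 mL + 950 μL = 1.27 mL total → factor 1.27/0.32 = 3.9688
Step 3: 50-fold → factor 50
Step 4: v brought to 22.6 mL → factor = 22.6 mL/v
Step 5: 0.55 mL + 8.1 mL = 8.65 mL total → factor 8.65/0.55 = 15.727
Product of known-step factors = 15604
Overall factor = 12.0 mg/mL / (5.10 ng/mL) = 2.3529 × 10^6
Step-4 factor = 2.3529 × 10^6 / 15604 = 150.79
v = 22.6 mL / 150.79 = 0.150 mL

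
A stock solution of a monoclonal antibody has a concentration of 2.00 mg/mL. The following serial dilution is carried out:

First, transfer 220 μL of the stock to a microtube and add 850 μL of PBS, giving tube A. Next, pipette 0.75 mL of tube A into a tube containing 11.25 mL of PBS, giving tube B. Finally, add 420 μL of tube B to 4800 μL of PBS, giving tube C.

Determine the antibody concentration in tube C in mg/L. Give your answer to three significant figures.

2.07 mg/L

Step 1: 220 μL + 850 μL = 1070 μL total → factor 1070/220 = 4.8636
Step 2: 0.75 mL + 11.25 mL = 12 mL total → factor 12/0.75 = 16
Step 3: 420 μL + 4800 μL = 5220 μL total → factor 5220/420 = 12.429
Overall dilution factor = 4.8636 × 16 × 12.429 = 967.17
Final = 2.00 mg/mL / 967.17 = 0.002068 mg/mL = 2.07 mg/L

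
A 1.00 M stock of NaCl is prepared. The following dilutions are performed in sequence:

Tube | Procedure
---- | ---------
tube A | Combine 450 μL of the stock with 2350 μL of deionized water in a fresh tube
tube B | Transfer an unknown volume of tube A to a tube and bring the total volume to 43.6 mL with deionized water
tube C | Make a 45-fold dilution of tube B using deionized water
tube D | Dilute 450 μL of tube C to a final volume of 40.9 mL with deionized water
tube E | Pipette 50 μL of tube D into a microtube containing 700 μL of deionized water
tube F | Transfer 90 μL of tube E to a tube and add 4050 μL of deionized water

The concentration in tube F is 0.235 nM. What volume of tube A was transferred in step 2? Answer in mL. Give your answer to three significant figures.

0.180 mL

Step 1: 450 μL + 2350 μL = 2800 μL total → factor 2800/450 = 6.2222
Step 2: v brought to 43.6 mL → factor = 43.6 mL/v
Step 3: 45-fold → factor 45
Step 4: 450 μL brought to 40.9 mL → factor 40900/450 = 90.889
Step 5: 50 μL + 700 μL = 750 μL total → factor 750/50 = 15
Step 6: 90 μL + 4050 μL = 4140 μL total → factor 4140/90 = 46
Product of known-step factors = 1.756 × 10^7
Overall factor = 1.00 M / (0.235 nM) = 4.2553 × 10^9
Step-2 factor = 4.2553 × 10^9 / 1.756 × 10^7 = 242.33
v = 43.6 mL / 242.33 = 0.180 mL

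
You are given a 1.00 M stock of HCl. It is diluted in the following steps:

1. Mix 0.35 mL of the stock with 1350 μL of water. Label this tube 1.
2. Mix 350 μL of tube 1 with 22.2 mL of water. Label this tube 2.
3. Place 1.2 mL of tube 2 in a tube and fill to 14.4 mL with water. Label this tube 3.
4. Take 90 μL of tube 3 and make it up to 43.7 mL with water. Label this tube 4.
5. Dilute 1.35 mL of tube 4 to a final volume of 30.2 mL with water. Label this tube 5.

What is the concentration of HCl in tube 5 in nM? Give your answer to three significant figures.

24.5 nM

Step 1: 0.35 mL + 1350 μL = 1.7 mL total → factor 1.7/0.35 = 4.8571
Step 2: 350 μL + 22.2 mL = 22550 μL total → factor 22550/350 = 64.429
Step 3: 1.2 mL brought to 14.4 mL → factor 14.4/1.2 = 12
Step 4: 90 μL brought to 43.7 mL → factor 43700/90 = 485.56
Step 5: 1.35 mL brought to 30.2 mL → factor 30.2/1.35 = 22.37
Overall dilution factor = 4.8571 × 64.429 × 12 × 485.56 × 22.37 = 4.079 × 10^7
Final = 1.00 M / 4.079 × 10^7 = 2.452 × 10^-8 M = 24.5 nM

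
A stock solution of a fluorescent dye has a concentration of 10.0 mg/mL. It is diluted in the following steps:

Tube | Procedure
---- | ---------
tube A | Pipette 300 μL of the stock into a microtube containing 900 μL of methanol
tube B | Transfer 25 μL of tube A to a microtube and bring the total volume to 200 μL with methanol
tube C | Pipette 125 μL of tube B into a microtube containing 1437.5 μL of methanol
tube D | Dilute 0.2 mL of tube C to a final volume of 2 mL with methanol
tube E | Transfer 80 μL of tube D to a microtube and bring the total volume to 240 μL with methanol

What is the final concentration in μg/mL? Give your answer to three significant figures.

0.833 μg/mL

Step 1: 300 μL + 900 μL = 1200 μL total → factor 1200/300 = 4
Step 2: 25 μL brought to 200 μL → factor 200/25 = 8
Step 3: 125 μL + 1437.5 μL = 1562.5 μL total → factor 1562.5/125 = 12.5
Step 4: 0.2 mL brought to 2 mL → factor 2/0.2 = 10
Step 5: 80 μL brought to 240 μL → factor 240/80 = 3
Overall dilution factor = 4 × 8 × 12.5 × 10 × 3 = 12000
Final = 10.0 mg/mL / 12000 = 0.0008333 mg/mL = 0.833 μg/mL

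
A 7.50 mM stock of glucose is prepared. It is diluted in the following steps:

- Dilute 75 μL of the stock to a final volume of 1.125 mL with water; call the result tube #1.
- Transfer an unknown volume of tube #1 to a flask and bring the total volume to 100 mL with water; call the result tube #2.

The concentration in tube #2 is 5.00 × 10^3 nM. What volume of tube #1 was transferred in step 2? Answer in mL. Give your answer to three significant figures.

1.00 mL

Step 1: 75 μL brought to 1.125 mL → factor 1125/75 = 15
Step 2: v brought to 100 mL → factor = 100 mL/v
Product of known-step factors = 15
Overall factor = 7.50 mM / (5.00 × 10^3 nM) = 1500
Step-2 factor = 1500 / 15 = 100
v = 100 mL / 100 = 1.00 mL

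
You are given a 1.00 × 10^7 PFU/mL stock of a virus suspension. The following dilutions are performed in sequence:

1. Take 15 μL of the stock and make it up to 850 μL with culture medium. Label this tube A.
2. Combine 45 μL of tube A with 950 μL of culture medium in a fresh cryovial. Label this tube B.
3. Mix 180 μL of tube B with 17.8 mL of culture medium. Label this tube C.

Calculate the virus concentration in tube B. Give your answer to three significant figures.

Step 1: 15 μL brought to 850 μL → factor 850/15 = 56.667
Step 2: 45 μL + 950 μL = 995 μL total → factor 995/45 = 22.111
Dilution factor through tube B = 56.667 × 22.111 = 1253
[tube B] = 1.00 × 10^7 PFU/mL / 1253 = 7.98 × 10^3 PFU/mL

7.98 × 10^3 PFU/mL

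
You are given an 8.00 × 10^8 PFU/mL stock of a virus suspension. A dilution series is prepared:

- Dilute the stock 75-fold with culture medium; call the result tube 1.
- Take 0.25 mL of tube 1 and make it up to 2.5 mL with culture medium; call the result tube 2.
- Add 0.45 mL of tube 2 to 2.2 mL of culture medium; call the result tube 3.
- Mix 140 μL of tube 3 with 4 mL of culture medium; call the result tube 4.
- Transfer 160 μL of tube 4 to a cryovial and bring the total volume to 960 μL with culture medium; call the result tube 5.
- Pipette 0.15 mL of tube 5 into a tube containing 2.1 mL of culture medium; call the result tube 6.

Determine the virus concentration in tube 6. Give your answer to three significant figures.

68.1 PFU/mL

Step 1: 75-fold → factor 75
Step 2: 0.25 mL brought to 2.5 mL → factor 2.5/0.25 = 10
Step 3: 0.45 mL + 2.2 mL = 2.65 mL total → factor 2.65/0.45 = 5.8889
Step 4: 140 μL + 4 mL = 4140 μL total → factor 4140/140 = 29.571
Step 5: 160 μL brought to 960 μL → factor 960/160 = 6
Step 6: 0.15 mL + 2.1 mL = 2.25 mL total → factor 2.25/0.15 = 15
Overall dilution factor = 75 × 10 × 5.8889 × 29.571 × 6 × 15 = 1.1755 × 10^7
Final = 8.00 × 10^8 PFU/mL / 1.1755 × 10^7 = 68.1 PFU/mL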